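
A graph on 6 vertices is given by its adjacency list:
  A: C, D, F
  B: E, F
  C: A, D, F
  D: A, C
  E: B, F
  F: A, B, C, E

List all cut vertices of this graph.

F

Removing F increases the component count from 1 to 2, so F is a cut vertex.
By contrast removing E leaves 1 component; it is not a cut vertex. No other vertex is a cut vertex either.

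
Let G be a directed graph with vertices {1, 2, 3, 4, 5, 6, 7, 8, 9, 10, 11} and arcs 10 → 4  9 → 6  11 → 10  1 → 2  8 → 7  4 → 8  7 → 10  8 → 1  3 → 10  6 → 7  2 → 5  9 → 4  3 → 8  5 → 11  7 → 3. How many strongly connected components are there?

3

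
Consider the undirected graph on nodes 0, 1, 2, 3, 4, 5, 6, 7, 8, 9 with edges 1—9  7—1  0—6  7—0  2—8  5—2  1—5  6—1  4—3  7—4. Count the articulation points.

Removing 1 increases the component count from 1 to 3, so 1 is a cut vertex.
Removing 2 increases the component count from 1 to 2, so 2 is a cut vertex.
Removing 4 increases the component count from 1 to 2, so 4 is a cut vertex.
Likewise 5, 7 are cut vertices.
By contrast removing 6 leaves 1 component; it is not a cut vertex. No other vertex is a cut vertex either.

5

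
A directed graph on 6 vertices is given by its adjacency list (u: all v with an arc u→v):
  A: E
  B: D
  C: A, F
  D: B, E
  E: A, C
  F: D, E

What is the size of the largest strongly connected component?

{A, B, C, D, E, F} are all mutually reachable — one SCC of size 6.
The largest has 6 vertices.

6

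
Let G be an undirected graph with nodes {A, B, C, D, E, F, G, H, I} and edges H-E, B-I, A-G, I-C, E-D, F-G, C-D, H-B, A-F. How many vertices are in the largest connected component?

6

Starting from A we can reach A, F, G. That is one component of size 3.
Starting from B we can reach B, C, D, E, H, I. That is one component of size 6.
The largest has 6 vertices.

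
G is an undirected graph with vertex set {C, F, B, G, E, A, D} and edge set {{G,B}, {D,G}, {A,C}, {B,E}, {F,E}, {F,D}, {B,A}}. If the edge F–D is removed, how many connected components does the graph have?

F and D are still connected via F-E-B-G-D, so the component count stays at 1.

1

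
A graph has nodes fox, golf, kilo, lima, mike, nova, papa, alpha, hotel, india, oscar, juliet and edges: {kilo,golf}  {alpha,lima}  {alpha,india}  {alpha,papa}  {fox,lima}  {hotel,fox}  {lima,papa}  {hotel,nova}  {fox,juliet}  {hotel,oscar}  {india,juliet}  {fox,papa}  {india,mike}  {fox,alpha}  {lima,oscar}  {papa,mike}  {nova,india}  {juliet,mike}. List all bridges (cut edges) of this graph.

The edges on the cycle hotel-fox-alpha-papa-mike-juliet-india-nova-hotel are not bridges since each lies on that cycle.
But removing kilo - golf disconnects kilo from golf — this is a bridge.

golf-kilo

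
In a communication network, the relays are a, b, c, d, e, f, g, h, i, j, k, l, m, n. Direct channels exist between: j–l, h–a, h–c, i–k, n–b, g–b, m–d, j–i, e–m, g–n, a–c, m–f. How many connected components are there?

Starting from a we can reach a, c, h. That is one component of size 3.
Starting from b we can reach b, g, n. That is one component of size 3.
Starting from d we can reach d, e, f, m. That is one component of size 4.
Starting from i we can reach i, j, k, l. That is one component of size 4.
Total: 4 components.

4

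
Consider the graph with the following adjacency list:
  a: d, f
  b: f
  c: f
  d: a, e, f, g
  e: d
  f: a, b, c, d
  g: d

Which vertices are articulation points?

d, f

Removing d increases the component count from 1 to 3, so d is a cut vertex.
Removing f increases the component count from 1 to 3, so f is a cut vertex.
By contrast removing b leaves 1 component; it is not a cut vertex. No other vertex is a cut vertex either.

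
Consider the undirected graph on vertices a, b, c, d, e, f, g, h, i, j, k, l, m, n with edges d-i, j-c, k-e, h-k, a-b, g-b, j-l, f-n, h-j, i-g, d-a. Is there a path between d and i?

From d we can reach a, b, d, g, i, which includes i.

Yes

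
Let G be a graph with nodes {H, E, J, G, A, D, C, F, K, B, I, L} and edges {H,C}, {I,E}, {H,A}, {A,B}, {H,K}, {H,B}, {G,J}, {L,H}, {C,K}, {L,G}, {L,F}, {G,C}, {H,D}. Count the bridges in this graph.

4

The edges on the cycle L-G-C-K-H-L are not bridges since each lies on that cycle.
But removing F-L disconnects F from L; removing J-G disconnects J from G; removing I-E disconnects I from E; removing H-D disconnects H from D — these are bridges.
That makes 4 bridges.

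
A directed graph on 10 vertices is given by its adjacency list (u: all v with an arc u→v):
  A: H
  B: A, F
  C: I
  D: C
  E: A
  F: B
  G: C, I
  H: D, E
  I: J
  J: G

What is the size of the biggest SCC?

4

{C, G, I, J} are all mutually reachable — one SCC of size 4.
{A, E, H} are all mutually reachable — one SCC of size 3.
{B, F} are all mutually reachable — one SCC of size 2.
{D} is an SCC by itself.
The largest has 4 vertices.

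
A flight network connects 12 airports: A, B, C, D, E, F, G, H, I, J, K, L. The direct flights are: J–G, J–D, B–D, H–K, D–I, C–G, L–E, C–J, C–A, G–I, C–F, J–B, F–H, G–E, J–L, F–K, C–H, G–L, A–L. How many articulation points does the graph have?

Removing C increases the component count from 1 to 2, so C is a cut vertex.
By contrast removing F leaves 1 component; it is not a cut vertex. No other vertex is a cut vertex either.

1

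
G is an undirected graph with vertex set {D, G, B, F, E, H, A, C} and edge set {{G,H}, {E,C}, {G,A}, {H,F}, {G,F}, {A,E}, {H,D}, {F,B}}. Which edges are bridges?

The edges on the cycle G-H-F-G are not bridges since each lies on that cycle.
But removing A–E disconnects A from E; removing G–A disconnects G from A; removing E–C disconnects E from C; removing H–D disconnects H from D — these are bridges.
In total 5 edges are bridges.

A-E, A-G, B-F, C-E, D-H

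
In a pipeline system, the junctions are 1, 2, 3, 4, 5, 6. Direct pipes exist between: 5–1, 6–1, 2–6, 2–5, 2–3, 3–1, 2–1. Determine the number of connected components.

2

4 is isolated — a component by itself.
Starting from 1 we can reach 1, 2, 3, 5, 6. That is one component of size 5.
Total: 2 components.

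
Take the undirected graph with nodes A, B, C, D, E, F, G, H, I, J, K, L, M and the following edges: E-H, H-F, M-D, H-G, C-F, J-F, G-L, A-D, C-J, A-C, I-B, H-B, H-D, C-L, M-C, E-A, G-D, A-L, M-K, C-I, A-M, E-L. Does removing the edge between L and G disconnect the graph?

After removing L-G, the path L-E-H-G still connects them, so the edge is not a bridge.

No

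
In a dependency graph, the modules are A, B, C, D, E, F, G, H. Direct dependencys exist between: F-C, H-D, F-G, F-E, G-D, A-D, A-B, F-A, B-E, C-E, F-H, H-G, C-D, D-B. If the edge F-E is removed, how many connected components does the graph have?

F and E are still connected via F-C-E, so the component count stays at 1.

1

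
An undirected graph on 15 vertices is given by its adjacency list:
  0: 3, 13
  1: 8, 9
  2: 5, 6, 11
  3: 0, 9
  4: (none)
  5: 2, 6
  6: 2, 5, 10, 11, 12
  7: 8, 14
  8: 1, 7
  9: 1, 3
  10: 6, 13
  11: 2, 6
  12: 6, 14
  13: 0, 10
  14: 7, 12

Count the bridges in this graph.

The edges on the cycle 6-12-14-7-8-1-9-3-0-13-10-6 are not bridges since each lies on that cycle.
Every edge lies on some cycle, so there are no bridges.

0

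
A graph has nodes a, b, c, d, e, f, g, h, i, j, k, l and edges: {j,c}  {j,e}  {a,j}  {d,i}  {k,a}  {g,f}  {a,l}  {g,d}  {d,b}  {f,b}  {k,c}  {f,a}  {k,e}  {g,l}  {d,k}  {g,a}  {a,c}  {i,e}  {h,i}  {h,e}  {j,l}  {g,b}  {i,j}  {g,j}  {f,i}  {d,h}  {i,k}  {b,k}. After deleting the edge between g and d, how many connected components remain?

g and d are still connected via g-b-d, so the component count stays at 1.

1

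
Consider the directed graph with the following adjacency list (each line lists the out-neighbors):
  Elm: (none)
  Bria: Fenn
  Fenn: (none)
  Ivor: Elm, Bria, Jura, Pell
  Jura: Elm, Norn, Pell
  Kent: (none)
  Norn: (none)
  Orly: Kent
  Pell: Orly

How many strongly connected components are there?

{Fenn} is an SCC by itself.
{Norn} is an SCC by itself.
{Ivor} is an SCC by itself.
{Kent} is an SCC by itself.
{Jura} is an SCC by itself.
(and 4 more singleton SCCs)
That gives 9 strongly connected components.

9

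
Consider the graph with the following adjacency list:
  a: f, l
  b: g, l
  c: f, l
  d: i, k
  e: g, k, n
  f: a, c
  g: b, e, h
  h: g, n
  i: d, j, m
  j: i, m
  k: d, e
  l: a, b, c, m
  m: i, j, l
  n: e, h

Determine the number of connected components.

1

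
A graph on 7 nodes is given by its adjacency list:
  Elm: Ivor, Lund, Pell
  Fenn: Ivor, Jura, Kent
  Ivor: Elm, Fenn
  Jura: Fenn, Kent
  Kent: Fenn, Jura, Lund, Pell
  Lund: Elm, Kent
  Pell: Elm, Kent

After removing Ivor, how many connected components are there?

With Ivor gone, the remaining components are: {Elm, Fenn, Jura, Kent, Lund, Pell}.
That is 1 component.

1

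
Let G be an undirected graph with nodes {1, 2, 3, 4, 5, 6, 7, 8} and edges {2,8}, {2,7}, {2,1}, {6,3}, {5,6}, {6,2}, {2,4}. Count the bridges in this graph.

7

removing 6-2 disconnects 6 from 2; removing 7-2 disconnects 7 from 2; removing 4-2 disconnects 4 from 2; removing 3-6 disconnects 3 from 6 — these are bridges.
In total 7 edges are bridges.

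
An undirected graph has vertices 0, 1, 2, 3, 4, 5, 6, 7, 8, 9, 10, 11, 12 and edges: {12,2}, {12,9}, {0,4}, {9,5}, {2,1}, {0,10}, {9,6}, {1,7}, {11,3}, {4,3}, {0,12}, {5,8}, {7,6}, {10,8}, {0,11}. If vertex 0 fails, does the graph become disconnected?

Deleting 0 raises the number of components from 1 to 2, so 0 is a cut vertex.

Yes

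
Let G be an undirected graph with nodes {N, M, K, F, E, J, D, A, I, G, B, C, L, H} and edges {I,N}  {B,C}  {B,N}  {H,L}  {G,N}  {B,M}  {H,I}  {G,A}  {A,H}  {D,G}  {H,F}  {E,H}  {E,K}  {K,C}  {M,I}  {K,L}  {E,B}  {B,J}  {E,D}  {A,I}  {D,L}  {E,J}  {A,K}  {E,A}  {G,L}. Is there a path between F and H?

Yes

From F we can reach A, B, C, D, E, F, G, H, I, J, K, L, M, N, which includes H.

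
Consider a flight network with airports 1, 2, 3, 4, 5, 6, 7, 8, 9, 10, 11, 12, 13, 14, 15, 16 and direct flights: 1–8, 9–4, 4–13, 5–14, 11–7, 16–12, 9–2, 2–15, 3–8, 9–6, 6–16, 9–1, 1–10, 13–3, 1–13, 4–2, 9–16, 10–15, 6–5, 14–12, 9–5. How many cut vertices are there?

1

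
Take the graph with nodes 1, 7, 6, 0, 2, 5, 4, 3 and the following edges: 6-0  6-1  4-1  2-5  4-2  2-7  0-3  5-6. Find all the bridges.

0-3, 0-6, 2-7

The edges on the cycle 4-2-5-6-1-4 are not bridges since each lies on that cycle.
But removing 0-3 disconnects 0 from 3; removing 2-7 disconnects 2 from 7; removing 6-0 disconnects 6 from 0 — these are bridges.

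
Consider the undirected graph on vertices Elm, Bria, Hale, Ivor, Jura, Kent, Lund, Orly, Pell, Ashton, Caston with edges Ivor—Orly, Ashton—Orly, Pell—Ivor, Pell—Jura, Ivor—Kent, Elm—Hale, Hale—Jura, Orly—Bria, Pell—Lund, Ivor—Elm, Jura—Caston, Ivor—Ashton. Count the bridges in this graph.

The edges on the cycle Pell-Ivor-Elm-Hale-Jura-Pell are not bridges since each lies on that cycle.
But removing Lund—Pell disconnects Lund from Pell; removing Jura—Caston disconnects Jura from Caston; removing Ivor—Kent disconnects Ivor from Kent; removing Orly—Bria disconnects Orly from Bria — these are bridges.
That makes 4 bridges.

4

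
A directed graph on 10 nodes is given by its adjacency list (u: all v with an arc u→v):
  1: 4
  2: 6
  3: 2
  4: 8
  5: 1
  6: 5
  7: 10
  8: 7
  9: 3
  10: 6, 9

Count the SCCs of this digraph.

{1, 2, 3, 4, 5, 6, 7, 8, 9, 10} are all mutually reachable — one SCC of size 10.
That gives 1 strongly connected component.

1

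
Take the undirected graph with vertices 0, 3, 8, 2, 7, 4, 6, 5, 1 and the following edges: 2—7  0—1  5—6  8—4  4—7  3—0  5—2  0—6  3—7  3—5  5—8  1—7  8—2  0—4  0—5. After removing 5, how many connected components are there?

With 5 gone, the remaining components are: {0, 1, 2, 3, 4, 6, 7, 8}.
That is 1 component.

1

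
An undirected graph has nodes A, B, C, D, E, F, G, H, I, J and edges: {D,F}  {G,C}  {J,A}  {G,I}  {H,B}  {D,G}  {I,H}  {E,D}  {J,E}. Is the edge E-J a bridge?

Removing E-J leaves no path between E and J: the component count goes from 1 to 2. So it is a bridge.

Yes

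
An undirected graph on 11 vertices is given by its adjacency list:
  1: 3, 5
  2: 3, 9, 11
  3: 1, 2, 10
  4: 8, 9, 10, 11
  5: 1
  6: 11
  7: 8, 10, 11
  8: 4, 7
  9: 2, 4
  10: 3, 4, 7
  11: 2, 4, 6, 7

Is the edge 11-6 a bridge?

Removing 11-6 leaves no path between 11 and 6: the component count goes from 1 to 2. So it is a bridge.

Yes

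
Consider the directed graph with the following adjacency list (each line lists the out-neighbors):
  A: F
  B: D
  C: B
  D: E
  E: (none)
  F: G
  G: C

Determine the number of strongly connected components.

{A} is an SCC by itself.
{E} is an SCC by itself.
{F} is an SCC by itself.
{B} is an SCC by itself.
{C} is an SCC by itself.
(and 2 more singleton SCCs)
That gives 7 strongly connected components.

7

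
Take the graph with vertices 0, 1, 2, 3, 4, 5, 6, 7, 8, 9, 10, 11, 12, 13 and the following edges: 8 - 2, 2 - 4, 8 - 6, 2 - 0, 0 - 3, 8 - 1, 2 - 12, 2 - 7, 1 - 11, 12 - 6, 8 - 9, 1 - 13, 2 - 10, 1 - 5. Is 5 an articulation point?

Deleting 5 leaves 1 component (was 1), so 5 is not a cut vertex.

No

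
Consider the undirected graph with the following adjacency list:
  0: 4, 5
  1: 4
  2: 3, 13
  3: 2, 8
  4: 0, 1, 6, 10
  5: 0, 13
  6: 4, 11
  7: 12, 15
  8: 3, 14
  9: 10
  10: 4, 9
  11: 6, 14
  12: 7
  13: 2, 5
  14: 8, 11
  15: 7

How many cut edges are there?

5

The edges on the cycle 8-3-2-13-5-0-4-6-11-14-8 are not bridges since each lies on that cycle.
But removing 15-7 disconnects 15 from 7; removing 10-4 disconnects 10 from 4; removing 1-4 disconnects 1 from 4; removing 7-12 disconnects 7 from 12 — these are bridges.
In total 5 edges are bridges.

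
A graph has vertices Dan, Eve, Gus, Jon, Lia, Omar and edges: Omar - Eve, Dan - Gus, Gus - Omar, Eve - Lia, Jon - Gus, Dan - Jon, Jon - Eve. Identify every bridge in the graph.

The edges on the cycle Dan-Jon-Eve-Omar-Gus-Dan are not bridges since each lies on that cycle.
But removing Eve - Lia disconnects Eve from Lia — this is a bridge.

Eve-Lia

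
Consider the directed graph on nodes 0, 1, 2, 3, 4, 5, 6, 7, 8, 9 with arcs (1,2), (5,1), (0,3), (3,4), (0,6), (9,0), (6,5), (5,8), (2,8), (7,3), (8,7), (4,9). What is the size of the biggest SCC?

10

{0, 1, 2, 3, 4, 5, 6, 7, 8, 9} are all mutually reachable — one SCC of size 10.
The largest has 10 vertices.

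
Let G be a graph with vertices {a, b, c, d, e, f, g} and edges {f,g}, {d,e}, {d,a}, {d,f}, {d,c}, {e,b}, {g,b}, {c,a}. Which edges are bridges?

The edges on the cycle d-c-a-d are not bridges since each lies on that cycle.
Every edge lies on some cycle, so there are no bridges.

none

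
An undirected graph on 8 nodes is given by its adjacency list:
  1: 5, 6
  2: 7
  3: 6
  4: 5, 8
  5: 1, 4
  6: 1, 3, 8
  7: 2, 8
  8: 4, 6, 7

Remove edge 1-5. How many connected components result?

1

1 and 5 are still connected via 1-6-8-4-5, so the component count stays at 1.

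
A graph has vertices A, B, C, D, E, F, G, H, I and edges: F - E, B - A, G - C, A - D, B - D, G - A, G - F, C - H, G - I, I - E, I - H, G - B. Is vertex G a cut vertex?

Yes

Deleting G raises the number of components from 1 to 2, so G is a cut vertex.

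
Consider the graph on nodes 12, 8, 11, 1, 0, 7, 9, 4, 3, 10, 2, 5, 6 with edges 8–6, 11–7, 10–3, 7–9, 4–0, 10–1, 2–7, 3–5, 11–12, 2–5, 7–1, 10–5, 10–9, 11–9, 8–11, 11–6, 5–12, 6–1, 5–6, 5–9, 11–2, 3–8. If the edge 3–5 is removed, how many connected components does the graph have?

2

3 and 5 are still connected via 3-10-5, so the component count stays at 2.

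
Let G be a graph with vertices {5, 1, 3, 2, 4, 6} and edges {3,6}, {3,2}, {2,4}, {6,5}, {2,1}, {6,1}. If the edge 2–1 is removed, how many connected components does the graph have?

1

2 and 1 are still connected via 2-3-6-1, so the component count stays at 1.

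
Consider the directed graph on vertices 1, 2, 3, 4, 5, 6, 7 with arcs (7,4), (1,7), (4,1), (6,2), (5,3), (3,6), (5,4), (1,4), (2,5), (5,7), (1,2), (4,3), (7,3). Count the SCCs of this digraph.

{1, 2, 3, 4, 5, 6, 7} are all mutually reachable — one SCC of size 7.
That gives 1 strongly connected component.

1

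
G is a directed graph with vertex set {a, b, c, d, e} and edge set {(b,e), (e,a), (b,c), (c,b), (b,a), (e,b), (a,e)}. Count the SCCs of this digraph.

{a, b, c, e} are all mutually reachable — one SCC of size 4.
{d} is an SCC by itself.
That gives 2 strongly connected components.

2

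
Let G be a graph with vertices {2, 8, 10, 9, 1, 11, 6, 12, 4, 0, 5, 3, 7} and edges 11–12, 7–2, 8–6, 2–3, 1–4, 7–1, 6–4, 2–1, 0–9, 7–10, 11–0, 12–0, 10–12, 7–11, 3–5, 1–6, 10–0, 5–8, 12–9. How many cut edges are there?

The edges on the cycle 7-2-3-5-8-6-4-1-7 are not bridges since each lies on that cycle.
Every edge lies on some cycle, so there are no bridges.

0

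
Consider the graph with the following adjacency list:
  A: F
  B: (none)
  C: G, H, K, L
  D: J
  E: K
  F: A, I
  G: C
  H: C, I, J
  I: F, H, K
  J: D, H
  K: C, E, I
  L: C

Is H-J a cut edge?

Removing H-J leaves no path between H and J: the component count goes from 2 to 3. So it is a bridge.

Yes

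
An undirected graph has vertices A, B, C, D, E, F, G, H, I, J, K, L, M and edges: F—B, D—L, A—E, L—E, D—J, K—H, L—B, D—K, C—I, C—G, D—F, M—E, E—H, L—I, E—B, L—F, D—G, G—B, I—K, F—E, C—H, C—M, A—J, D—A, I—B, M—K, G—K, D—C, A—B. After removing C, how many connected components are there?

With C gone, the remaining components are: {A, B, D, E, F, G, H, I, J, K, L, M}.
That is 1 component.

1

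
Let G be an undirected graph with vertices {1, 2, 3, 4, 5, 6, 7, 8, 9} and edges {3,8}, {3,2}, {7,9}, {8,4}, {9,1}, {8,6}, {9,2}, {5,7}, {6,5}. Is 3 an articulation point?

Deleting 3 leaves 1 component (was 1) (its neighbors 2, 8 remain connected to each other), so 3 is not a cut vertex.

No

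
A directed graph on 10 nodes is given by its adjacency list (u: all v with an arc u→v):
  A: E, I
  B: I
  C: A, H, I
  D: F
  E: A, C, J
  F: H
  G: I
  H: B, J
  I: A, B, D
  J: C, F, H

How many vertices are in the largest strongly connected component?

9

{A, B, C, D, E, F, H, I, J} are all mutually reachable — one SCC of size 9.
{G} is an SCC by itself.
The largest has 9 vertices.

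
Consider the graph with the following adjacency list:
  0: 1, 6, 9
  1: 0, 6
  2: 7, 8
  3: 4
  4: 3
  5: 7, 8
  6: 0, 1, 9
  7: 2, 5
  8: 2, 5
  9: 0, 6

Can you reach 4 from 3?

From 3 we can reach 3, 4, which includes 4.

Yes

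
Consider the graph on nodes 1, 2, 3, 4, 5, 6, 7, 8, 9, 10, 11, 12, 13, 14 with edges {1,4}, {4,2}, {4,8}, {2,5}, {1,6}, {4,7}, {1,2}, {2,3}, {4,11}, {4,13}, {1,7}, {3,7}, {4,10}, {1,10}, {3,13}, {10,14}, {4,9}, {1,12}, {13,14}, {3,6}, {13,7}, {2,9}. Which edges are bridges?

The edges on the cycle 4-2-9-4 are not bridges since each lies on that cycle.
But removing 8-4 disconnects 8 from 4; removing 11-4 disconnects 11 from 4; removing 2-5 disconnects 2 from 5; removing 1-12 disconnects 1 from 12 — these are bridges.

1-12, 11-4, 2-5, 4-8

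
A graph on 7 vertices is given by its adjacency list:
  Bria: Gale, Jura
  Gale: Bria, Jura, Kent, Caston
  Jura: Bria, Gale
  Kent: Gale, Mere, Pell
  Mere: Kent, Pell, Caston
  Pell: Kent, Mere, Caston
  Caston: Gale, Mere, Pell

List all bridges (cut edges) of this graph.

The edges on the cycle Gale-Jura-Bria-Gale are not bridges since each lies on that cycle.
Every edge lies on some cycle, so there are no bridges.

none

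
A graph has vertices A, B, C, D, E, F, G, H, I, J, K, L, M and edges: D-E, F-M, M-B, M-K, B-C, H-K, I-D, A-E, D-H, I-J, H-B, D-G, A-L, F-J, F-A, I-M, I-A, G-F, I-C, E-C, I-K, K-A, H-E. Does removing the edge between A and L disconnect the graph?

Yes

Removing A-L leaves no path between A and L: the component count goes from 1 to 2. So it is a bridge.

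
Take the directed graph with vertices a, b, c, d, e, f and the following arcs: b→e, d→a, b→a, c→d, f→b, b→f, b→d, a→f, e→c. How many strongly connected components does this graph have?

1

{a, b, c, d, e, f} are all mutually reachable — one SCC of size 6.
That gives 1 strongly connected component.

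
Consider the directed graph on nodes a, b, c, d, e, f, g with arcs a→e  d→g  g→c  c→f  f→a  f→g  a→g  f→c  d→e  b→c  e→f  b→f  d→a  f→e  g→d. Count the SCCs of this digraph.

{a, c, d, e, f, g} are all mutually reachable — one SCC of size 6.
{b} is an SCC by itself.
That gives 2 strongly connected components.

2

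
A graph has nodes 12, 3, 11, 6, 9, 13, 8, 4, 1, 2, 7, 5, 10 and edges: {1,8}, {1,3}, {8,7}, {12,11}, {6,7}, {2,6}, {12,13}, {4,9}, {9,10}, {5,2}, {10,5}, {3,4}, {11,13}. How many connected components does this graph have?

2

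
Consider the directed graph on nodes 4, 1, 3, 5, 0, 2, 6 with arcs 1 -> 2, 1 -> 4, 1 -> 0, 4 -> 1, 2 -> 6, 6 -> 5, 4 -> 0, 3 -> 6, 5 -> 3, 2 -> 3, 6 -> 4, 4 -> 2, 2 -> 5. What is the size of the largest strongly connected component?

{1, 2, 3, 4, 5, 6} are all mutually reachable — one SCC of size 6.
{0} is an SCC by itself.
The largest has 6 vertices.

6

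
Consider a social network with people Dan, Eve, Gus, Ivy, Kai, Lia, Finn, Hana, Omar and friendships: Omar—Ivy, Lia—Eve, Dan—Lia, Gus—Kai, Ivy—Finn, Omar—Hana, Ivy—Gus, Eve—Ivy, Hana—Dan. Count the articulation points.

2

Removing Gus increases the component count from 1 to 2, so Gus is a cut vertex.
Removing Ivy increases the component count from 1 to 3, so Ivy is a cut vertex.
By contrast removing Kai leaves 1 component; it is not a cut vertex. No other vertex is a cut vertex either.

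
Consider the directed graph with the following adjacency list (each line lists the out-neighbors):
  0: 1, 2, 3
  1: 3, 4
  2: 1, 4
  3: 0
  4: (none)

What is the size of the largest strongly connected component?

4

{0, 1, 2, 3} are all mutually reachable — one SCC of size 4.
{4} is an SCC by itself.
The largest has 4 vertices.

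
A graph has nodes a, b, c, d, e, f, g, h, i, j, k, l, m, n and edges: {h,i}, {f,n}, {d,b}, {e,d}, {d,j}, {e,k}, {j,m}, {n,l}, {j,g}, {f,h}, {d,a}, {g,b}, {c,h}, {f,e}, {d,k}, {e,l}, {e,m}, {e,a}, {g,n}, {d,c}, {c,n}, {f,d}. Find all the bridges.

h-i

The edges on the cycle d-j-g-b-d are not bridges since each lies on that cycle.
But removing i–h disconnects i from h — this is a bridge.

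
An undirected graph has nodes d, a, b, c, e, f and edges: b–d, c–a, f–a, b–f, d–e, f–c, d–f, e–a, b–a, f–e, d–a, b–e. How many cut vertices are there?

Removing b, for instance, still leaves 1 component. No single vertex removal increases the component count — the graph has no articulation points.

0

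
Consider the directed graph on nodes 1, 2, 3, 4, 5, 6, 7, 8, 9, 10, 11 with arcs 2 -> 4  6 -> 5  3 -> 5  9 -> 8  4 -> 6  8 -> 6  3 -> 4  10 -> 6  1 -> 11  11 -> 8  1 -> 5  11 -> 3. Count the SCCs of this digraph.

{4} is an SCC by itself.
{11} is an SCC by itself.
{5} is an SCC by itself.
{2} is an SCC by itself.
{8} is an SCC by itself.
(and 6 more singleton SCCs)
That gives 11 strongly connected components.

11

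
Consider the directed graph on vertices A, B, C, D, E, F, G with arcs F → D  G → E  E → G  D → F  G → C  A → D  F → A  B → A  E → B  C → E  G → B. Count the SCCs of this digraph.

3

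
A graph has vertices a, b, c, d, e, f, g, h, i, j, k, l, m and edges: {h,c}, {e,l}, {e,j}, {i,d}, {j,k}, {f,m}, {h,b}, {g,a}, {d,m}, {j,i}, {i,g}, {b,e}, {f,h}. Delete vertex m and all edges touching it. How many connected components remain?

1

With m gone, the remaining components are: {a, b, c, d, e, f, g, h, i, j, k, l}.
That is 1 component.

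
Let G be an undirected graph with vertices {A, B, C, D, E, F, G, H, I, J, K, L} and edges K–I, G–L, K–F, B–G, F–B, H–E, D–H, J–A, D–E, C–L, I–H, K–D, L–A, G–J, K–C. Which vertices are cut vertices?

Removing K increases the component count from 1 to 2, so K is a cut vertex.
By contrast removing G leaves 1 component; it is not a cut vertex. No other vertex is a cut vertex either.

K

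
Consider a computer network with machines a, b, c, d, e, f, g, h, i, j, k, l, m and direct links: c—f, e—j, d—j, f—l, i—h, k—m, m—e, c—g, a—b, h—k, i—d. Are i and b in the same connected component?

The component containing i is {d, e, h, i, j, k, m}, and b is not in it.

No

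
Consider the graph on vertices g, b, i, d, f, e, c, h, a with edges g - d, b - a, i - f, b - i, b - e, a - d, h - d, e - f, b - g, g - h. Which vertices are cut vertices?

Removing b increases the component count from 2 to 3, so b is a cut vertex.
By contrast removing g leaves 2 components; it is not a cut vertex. No other vertex is a cut vertex either.

b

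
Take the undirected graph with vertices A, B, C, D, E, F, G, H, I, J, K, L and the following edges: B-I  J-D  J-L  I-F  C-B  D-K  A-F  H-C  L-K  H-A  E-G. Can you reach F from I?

From I we can reach A, B, C, F, H, I, which includes F.

Yes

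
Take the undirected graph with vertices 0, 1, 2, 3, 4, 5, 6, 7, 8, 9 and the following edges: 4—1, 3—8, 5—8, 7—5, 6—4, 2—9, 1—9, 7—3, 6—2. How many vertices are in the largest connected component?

5

0 is isolated — a component by itself.
Starting from 3 we can reach 3, 5, 7, 8. That is one component of size 4.
Starting from 1 we can reach 1, 2, 4, 6, 9. That is one component of size 5.
The largest has 5 vertices.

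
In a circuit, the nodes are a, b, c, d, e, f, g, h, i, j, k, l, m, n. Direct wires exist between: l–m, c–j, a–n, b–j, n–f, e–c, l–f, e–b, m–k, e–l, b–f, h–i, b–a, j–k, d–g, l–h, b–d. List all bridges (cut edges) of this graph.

The edges on the cycle e-l-m-k-j-c-e are not bridges since each lies on that cycle.
But removing h–l disconnects h from l; removing i–h disconnects i from h; removing d–b disconnects d from b; removing d–g disconnects d from g — these are bridges.

b-d, d-g, h-i, h-l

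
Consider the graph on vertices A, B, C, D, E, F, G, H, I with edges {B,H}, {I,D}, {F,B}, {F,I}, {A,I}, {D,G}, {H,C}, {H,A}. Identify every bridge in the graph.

C-H, D-G, D-I

The edges on the cycle F-B-H-A-I-F are not bridges since each lies on that cycle.
But removing I—D disconnects I from D; removing D—G disconnects D from G; removing H—C disconnects H from C — these are bridges.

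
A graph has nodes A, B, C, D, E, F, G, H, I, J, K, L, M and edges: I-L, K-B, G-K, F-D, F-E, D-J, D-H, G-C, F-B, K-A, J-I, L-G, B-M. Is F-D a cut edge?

No

After removing F-D, the path F-B-K-G-L-I-J-D still connects them, so the edge is not a bridge.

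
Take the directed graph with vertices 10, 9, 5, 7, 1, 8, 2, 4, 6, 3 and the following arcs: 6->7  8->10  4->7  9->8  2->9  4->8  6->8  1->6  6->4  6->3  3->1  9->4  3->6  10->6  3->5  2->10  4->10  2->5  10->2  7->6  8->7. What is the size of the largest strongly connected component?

9

{1, 2, 3, 4, 6, 7, 8, 9, 10} are all mutually reachable — one SCC of size 9.
{5} is an SCC by itself.
The largest has 9 vertices.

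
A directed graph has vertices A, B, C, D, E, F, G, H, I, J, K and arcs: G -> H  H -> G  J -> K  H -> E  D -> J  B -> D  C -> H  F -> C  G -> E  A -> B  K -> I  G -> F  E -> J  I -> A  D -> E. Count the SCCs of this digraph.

2

{A, B, D, E, I, J, K} are all mutually reachable — one SCC of size 7.
{C, F, G, H} are all mutually reachable — one SCC of size 4.
That gives 2 strongly connected components.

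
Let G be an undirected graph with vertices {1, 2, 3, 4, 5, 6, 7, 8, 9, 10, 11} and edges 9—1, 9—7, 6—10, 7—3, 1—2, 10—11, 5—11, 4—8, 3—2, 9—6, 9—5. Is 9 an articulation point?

Deleting 9 raises the number of components from 2 to 3, so 9 is a cut vertex.

Yes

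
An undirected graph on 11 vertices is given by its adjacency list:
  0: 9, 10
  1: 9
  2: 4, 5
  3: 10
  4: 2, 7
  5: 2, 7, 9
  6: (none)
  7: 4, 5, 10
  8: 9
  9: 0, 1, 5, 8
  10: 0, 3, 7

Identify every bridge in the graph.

The edges on the cycle 2-5-9-0-10-7-4-2 are not bridges since each lies on that cycle.
But removing 9-8 disconnects 9 from 8; removing 1-9 disconnects 1 from 9; removing 3-10 disconnects 3 from 10 — these are bridges.

1-9, 10-3, 8-9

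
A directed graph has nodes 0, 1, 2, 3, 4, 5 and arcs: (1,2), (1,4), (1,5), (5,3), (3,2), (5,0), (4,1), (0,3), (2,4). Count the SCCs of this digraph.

{0, 1, 2, 3, 4, 5} are all mutually reachable — one SCC of size 6.
That gives 1 strongly connected component.

1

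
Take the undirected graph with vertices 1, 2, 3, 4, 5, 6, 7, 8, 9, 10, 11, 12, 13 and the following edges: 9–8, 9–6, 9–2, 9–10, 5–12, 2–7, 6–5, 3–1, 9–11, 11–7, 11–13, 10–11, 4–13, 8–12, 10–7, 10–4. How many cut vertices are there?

1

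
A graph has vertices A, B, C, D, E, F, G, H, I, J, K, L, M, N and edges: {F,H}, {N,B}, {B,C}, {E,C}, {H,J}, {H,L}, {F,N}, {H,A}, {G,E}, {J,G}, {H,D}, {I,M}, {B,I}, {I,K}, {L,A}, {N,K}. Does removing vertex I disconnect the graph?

Yes

Deleting I raises the number of components from 1 to 2, so I is a cut vertex.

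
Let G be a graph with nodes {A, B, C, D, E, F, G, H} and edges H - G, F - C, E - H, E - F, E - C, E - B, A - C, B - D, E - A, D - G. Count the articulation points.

1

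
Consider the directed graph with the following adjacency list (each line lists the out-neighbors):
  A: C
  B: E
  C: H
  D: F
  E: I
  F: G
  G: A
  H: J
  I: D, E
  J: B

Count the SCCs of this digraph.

1

{A, B, C, D, E, F, G, H, I, J} are all mutually reachable — one SCC of size 10.
That gives 1 strongly connected component.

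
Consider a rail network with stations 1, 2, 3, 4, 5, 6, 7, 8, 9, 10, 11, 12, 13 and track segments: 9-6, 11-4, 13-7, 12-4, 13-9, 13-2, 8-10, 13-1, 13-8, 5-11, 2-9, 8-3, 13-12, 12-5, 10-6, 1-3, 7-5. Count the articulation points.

1

Removing 13 increases the component count from 1 to 2, so 13 is a cut vertex.
By contrast removing 6 leaves 1 component; it is not a cut vertex. No other vertex is a cut vertex either.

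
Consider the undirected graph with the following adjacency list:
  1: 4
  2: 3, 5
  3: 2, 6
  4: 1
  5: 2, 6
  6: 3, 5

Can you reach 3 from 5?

Yes

From 5 we can reach 2, 3, 5, 6, which includes 3.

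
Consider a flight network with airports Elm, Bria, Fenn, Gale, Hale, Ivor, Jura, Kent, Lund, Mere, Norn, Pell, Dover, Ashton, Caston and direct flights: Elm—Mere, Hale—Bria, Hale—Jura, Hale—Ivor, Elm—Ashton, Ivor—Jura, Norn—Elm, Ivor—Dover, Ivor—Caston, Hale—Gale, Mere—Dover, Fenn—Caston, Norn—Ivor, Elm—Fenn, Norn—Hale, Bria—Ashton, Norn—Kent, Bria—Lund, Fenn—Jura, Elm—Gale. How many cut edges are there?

2

The edges on the cycle Norn-Elm-Fenn-Caston-Ivor-Norn are not bridges since each lies on that cycle.
But removing Bria—Lund disconnects Bria from Lund; removing Norn—Kent disconnects Norn from Kent — these are bridges.
That makes 2 bridges.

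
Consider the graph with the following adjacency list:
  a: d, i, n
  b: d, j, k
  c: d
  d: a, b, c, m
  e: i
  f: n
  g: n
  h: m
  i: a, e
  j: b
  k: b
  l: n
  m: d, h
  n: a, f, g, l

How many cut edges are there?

removing n-a disconnects n from a; removing n-f disconnects n from f; removing i-e disconnects i from e; removing i-a disconnects i from a — these are bridges.
In total 13 edges are bridges.

13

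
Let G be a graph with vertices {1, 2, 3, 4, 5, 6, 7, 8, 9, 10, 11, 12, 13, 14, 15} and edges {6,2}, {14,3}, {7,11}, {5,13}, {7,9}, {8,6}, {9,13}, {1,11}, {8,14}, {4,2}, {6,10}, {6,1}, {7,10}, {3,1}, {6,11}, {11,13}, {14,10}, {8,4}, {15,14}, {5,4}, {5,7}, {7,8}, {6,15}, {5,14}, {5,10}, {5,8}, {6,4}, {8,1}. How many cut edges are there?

The edges on the cycle 7-11-13-9-7 are not bridges since each lies on that cycle.
Every edge lies on some cycle, so there are no bridges.

0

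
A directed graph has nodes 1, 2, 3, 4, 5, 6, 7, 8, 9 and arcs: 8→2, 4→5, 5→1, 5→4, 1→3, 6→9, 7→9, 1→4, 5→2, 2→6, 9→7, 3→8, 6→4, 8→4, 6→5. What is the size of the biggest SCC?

7

{1, 2, 3, 4, 5, 6, 8} are all mutually reachable — one SCC of size 7.
{7, 9} are all mutually reachable — one SCC of size 2.
The largest has 7 vertices.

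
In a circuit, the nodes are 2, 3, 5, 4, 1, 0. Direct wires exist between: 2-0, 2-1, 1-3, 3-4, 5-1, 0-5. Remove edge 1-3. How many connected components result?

2

Before removal there is 1 component.
1-3 is a bridge — removing it separates 1's side from 3's side.
After removal: 2 components.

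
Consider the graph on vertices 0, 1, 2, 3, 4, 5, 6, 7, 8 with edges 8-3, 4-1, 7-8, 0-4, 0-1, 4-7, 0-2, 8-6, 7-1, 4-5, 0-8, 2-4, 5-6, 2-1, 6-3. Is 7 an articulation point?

Deleting 7 leaves 1 component (was 1) (its neighbors 1, 4, 8 remain connected to each other), so 7 is not a cut vertex.

No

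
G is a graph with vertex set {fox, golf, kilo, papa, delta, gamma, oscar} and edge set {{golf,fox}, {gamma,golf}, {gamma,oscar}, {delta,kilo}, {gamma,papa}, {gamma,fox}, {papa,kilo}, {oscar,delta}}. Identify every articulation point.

Removing gamma increases the component count from 1 to 2, so gamma is a cut vertex.
By contrast removing fox leaves 1 component; it is not a cut vertex. No other vertex is a cut vertex either.

gamma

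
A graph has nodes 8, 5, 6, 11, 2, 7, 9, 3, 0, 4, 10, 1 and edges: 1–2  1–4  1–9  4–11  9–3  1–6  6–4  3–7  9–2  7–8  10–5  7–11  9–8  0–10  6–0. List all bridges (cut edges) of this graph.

0-10, 0-6, 10-5

The edges on the cycle 1-6-4-11-7-3-9-1 are not bridges since each lies on that cycle.
But removing 10–0 disconnects 10 from 0; removing 6–0 disconnects 6 from 0; removing 10–5 disconnects 10 from 5 — these are bridges.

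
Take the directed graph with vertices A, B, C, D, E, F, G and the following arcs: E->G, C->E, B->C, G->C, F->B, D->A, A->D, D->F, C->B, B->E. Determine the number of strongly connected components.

3

{B, C, E, G} are all mutually reachable — one SCC of size 4.
{A, D} are all mutually reachable — one SCC of size 2.
{F} is an SCC by itself.
That gives 3 strongly connected components.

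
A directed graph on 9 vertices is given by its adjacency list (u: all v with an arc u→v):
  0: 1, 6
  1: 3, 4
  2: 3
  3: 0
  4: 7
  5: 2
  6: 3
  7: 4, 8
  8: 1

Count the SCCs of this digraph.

3

{0, 1, 3, 4, 6, 7, 8} are all mutually reachable — one SCC of size 7.
{5} is an SCC by itself.
{2} is an SCC by itself.
That gives 3 strongly connected components.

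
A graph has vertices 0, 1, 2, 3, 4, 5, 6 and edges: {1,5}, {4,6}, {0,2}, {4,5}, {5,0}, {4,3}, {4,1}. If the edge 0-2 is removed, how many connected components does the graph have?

2

Before removal there is 1 component.
0-2 is a bridge — removing it separates 0's side from 2's side.
After removal: 2 components.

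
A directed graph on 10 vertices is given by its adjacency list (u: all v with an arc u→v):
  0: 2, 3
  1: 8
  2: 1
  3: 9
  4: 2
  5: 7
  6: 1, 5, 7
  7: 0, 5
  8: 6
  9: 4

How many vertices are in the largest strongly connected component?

{0, 1, 2, 3, 4, 5, 6, 7, 8, 9} are all mutually reachable — one SCC of size 10.
The largest has 10 vertices.

10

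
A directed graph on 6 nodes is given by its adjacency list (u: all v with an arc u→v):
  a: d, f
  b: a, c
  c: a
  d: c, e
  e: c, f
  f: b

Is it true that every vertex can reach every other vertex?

From b we can reach every vertex (a, b, c, d, e, f), and every vertex can reach b (a, b, c, d, e, f). So the whole graph is one strongly connected component.

Yes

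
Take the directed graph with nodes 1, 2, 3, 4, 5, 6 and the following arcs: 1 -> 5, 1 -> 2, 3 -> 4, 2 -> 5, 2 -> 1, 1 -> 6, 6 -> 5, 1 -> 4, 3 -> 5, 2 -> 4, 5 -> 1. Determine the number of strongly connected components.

3

{1, 2, 5, 6} are all mutually reachable — one SCC of size 4.
{3} is an SCC by itself.
{4} is an SCC by itself.
That gives 3 strongly connected components.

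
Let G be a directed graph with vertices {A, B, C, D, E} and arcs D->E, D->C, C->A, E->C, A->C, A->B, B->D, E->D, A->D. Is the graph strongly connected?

From C we can reach every vertex (A, B, C, D, E), and every vertex can reach C (A, B, C, D, E). So the whole graph is one strongly connected component.

Yes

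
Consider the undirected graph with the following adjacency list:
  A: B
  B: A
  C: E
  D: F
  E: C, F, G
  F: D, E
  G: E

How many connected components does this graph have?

2

Starting from A we can reach A, B. That is one component of size 2.
Starting from C we can reach C, D, E, F, G. That is one component of size 5.
Total: 2 components.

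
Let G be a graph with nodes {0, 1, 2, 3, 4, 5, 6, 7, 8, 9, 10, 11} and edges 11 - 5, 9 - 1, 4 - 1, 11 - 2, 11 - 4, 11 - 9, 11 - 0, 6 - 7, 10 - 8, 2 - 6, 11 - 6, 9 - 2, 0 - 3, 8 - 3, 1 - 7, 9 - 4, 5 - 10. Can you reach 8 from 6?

Yes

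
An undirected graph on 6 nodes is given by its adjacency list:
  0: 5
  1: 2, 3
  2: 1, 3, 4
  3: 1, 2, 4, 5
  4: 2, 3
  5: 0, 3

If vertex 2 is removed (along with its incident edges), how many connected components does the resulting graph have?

1

With 2 gone, the remaining components are: {0, 1, 3, 4, 5}.
That is 1 component.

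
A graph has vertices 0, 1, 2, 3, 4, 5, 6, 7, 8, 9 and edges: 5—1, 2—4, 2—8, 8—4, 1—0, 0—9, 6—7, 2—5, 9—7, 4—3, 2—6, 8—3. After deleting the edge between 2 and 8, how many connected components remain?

1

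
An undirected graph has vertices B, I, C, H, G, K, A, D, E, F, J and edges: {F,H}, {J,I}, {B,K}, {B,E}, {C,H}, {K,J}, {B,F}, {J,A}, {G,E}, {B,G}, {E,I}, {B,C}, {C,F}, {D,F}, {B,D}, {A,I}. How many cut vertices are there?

1

Removing B increases the component count from 1 to 2, so B is a cut vertex.
By contrast removing E leaves 1 component; it is not a cut vertex. No other vertex is a cut vertex either.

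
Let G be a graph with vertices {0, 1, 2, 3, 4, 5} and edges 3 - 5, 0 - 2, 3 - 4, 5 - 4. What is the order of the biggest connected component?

1 is isolated — a component by itself.
Starting from 0 we can reach 0, 2. That is one component of size 2.
Starting from 3 we can reach 3, 4, 5. That is one component of size 3.
The largest has 3 vertices.

3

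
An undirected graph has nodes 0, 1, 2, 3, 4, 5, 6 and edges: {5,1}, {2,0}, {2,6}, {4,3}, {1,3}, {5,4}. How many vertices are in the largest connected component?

Starting from 0 we can reach 0, 2, 6. That is one component of size 3.
Starting from 1 we can reach 1, 3, 4, 5. That is one component of size 4.
The largest has 4 vertices.

4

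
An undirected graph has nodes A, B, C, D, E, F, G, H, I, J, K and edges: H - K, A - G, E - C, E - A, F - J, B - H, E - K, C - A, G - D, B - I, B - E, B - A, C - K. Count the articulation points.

3

Removing A increases the component count from 2 to 3, so A is a cut vertex.
Removing B increases the component count from 2 to 3, so B is a cut vertex.
Removing G increases the component count from 2 to 3, so G is a cut vertex.
By contrast removing F leaves 2 components; it is not a cut vertex. No other vertex is a cut vertex either.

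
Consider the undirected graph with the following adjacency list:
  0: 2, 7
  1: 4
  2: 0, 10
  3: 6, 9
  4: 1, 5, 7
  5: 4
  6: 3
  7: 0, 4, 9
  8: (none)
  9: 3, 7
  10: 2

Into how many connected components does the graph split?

2

8 is isolated — a component by itself.
Starting from 0 we can reach 0, 1, 2, 3, 4, 5, 6, 7, 9, 10. That is one component of size 10.
Total: 2 components.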